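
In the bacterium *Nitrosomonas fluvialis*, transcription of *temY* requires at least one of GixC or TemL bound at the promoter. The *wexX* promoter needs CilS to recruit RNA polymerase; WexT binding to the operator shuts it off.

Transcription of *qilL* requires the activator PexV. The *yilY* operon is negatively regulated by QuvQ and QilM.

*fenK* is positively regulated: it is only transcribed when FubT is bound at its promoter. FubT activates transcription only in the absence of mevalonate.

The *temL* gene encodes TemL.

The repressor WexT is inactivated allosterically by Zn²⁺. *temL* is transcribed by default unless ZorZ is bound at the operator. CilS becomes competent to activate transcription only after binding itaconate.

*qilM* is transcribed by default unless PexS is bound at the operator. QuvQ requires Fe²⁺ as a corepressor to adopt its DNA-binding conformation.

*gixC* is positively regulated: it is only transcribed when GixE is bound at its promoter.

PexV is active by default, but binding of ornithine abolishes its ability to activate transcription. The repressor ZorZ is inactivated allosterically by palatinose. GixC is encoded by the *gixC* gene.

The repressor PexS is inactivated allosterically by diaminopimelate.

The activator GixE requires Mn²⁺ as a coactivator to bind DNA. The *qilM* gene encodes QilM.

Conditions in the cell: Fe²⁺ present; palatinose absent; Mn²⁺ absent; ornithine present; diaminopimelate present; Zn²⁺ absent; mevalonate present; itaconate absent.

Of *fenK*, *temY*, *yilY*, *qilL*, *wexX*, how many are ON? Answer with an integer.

Mevalonate is present, so FubT is inactive.
Required activator FubT is absent, so *fenK* is not transcribed.
→ *fenK* is OFF.
Mn²⁺ is absent, so GixE is inactive.
Required activator GixE is absent, so *gixC* is not transcribed.
So GixC is not produced.
Palatinose is absent, so ZorZ is active.
With repressor ZorZ bound, *temL* is not transcribed.
So TemL is not produced.
No activator is available at the *temY* promoter, so *temY* is not transcribed.
→ *temY* is OFF.
Fe²⁺ is present, so QuvQ is active.
Diaminopimelate is present, so PexS is inactive.
With no repressor bound, *qilM* is transcribed.
So QilM is produced and active.
With repressor QuvQ bound, *yilY* is not transcribed.
→ *yilY* is OFF.
Ornithine is present, so PexV is inactive.
Required activator PexV is absent, so *qilL* is not transcribed.
→ *qilL* is OFF.
Itaconate is absent, so CilS is inactive.
Zn²⁺ is absent, so WexT is active.
With repressor WexT bound, *wexX* is not transcribed.
→ *wexX* is OFF.
0 of the 5 genes are transcribed.

0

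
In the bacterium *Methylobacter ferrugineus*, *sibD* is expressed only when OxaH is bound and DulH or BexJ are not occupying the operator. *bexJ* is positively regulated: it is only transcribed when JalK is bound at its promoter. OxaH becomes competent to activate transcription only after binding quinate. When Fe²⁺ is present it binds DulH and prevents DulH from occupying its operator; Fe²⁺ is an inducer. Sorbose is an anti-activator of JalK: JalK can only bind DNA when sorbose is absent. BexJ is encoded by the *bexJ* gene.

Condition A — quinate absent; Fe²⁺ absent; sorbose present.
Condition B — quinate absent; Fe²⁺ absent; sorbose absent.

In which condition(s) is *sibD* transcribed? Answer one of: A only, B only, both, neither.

neither

Condition A:
Quinate is absent, so OxaH is inactive.
Fe²⁺ is absent, so DulH is active.
Sorbose is present, so JalK is inactive.
Required activator JalK is absent, so *bexJ* is not transcribed.
So BexJ is not produced.
With repressor DulH bound, *sibD* is not transcribed.
→ *sibD* is OFF in A.
Condition B:
Quinate is absent, so OxaH is inactive.
Fe²⁺ is absent, so DulH is active.
Sorbose is absent, so JalK is active.
No repressor is bound and JalK is active, so *bexJ* is transcribed.
So BexJ is produced and active.
With repressor DulH bound, *sibD* is not transcribed.
→ *sibD* is OFF in B.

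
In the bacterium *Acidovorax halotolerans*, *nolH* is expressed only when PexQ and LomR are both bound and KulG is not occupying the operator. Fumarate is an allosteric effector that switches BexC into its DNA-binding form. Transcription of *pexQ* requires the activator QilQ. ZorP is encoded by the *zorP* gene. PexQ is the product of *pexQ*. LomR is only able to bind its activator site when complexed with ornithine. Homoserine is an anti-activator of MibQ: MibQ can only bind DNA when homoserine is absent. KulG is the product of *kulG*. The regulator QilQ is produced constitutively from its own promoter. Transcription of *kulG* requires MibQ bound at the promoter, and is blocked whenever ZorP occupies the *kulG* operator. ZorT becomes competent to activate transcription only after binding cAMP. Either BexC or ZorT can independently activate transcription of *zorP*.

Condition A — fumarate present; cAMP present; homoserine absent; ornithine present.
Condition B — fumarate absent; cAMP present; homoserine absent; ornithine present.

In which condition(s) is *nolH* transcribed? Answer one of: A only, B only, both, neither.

both

Condition A:
QilQ is produced constitutively and is active.
No repressor is bound and QilQ is active, so *pexQ* is transcribed.
So PexQ is produced and active.
Fumarate is present, so BexC is active.
cAMP is present, so ZorT is active.
Activator BexC is present, so *zorP* is transcribed.
So ZorP is produced and active.
Homoserine is absent, so MibQ is active.
With repressor ZorP bound, *kulG* is not transcribed.
So KulG is not produced.
Ornithine is present, so LomR is active.
No repressor is bound and PexQ and LomR are active, so *nolH* is transcribed.
→ *nolH* is ON in A.
Condition B:
QilQ is produced constitutively and is active.
No repressor is bound and QilQ is active, so *pexQ* is transcribed.
So PexQ is produced and active.
Fumarate is absent, so BexC is inactive.
cAMP is present, so ZorT is active.
Activator ZorT is present, so *zorP* is transcribed.
So ZorP is produced and active.
Homoserine is absent, so MibQ is active.
With repressor ZorP bound, *kulG* is not transcribed.
So KulG is not produced.
Ornithine is present, so LomR is active.
No repressor is bound and PexQ and LomR are active, so *nolH* is transcribed.
→ *nolH* is ON in B.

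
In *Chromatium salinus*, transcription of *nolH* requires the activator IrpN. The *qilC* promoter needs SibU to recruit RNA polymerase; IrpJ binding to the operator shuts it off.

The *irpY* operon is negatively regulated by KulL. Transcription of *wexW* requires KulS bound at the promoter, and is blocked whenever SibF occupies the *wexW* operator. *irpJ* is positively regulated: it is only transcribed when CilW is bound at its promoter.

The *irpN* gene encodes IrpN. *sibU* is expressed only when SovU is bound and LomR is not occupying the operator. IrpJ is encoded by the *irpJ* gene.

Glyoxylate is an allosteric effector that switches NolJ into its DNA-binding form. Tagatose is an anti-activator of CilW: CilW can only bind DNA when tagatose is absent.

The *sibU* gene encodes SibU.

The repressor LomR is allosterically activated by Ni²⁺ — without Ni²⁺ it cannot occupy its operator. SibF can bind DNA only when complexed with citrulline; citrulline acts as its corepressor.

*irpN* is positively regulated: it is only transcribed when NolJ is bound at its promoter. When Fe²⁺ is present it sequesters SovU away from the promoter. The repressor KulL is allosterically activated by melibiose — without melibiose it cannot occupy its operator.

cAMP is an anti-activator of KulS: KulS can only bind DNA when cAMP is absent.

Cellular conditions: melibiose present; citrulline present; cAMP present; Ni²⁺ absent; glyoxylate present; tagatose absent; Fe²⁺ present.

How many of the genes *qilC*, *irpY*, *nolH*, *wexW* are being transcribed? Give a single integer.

Tagatose is absent, so CilW is active.
No repressor is bound and CilW is active, so *irpJ* is transcribed.
So IrpJ is produced and active.
Fe²⁺ is present, so SovU is inactive.
Ni²⁺ is absent, so LomR is inactive.
Required activator SovU is absent, so *sibU* is not transcribed.
So SibU is not produced.
With repressor IrpJ bound, *qilC* is not transcribed.
→ *qilC* is OFF.
Melibiose is present, so KulL is active.
With repressor KulL bound, *irpY* is not transcribed.
→ *irpY* is OFF.
Glyoxylate is present, so NolJ is active.
No repressor is bound and NolJ is active, so *irpN* is transcribed.
So IrpN is produced and active.
No repressor is bound and IrpN is active, so *nolH* is transcribed.
→ *nolH* is ON.
Citrulline is present, so SibF is active.
cAMP is present, so KulS is inactive.
With repressor SibF bound, *wexW* is not transcribed.
→ *wexW* is OFF.
1 of the 4 genes is transcribed.

1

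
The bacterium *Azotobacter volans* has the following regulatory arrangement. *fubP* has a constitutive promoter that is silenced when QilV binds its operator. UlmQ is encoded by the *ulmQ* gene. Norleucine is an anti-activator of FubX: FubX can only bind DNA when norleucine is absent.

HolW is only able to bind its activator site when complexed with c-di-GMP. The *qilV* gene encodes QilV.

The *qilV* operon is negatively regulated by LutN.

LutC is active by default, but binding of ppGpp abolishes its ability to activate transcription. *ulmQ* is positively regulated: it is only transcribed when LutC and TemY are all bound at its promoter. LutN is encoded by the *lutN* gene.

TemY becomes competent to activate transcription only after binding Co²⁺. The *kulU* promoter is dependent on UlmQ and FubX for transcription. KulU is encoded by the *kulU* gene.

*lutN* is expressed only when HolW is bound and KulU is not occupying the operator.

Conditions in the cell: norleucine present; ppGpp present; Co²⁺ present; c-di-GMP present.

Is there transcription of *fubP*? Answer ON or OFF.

ppGpp is present, so LutC is inactive.
Co²⁺ is present, so TemY is active.
Required activator LutC is absent, so *ulmQ* is not transcribed.
So UlmQ is not produced.
Norleucine is present, so FubX is inactive.
Required activator UlmQ is absent, so *kulU* is not transcribed.
So KulU is not produced.
c-di-GMP is present, so HolW is active.
No repressor is bound and HolW is active, so *lutN* is transcribed.
So LutN is produced and active.
With repressor LutN bound, *qilV* is not transcribed.
So QilV is not produced.
With no repressor bound, *fubP* is transcribed.

ON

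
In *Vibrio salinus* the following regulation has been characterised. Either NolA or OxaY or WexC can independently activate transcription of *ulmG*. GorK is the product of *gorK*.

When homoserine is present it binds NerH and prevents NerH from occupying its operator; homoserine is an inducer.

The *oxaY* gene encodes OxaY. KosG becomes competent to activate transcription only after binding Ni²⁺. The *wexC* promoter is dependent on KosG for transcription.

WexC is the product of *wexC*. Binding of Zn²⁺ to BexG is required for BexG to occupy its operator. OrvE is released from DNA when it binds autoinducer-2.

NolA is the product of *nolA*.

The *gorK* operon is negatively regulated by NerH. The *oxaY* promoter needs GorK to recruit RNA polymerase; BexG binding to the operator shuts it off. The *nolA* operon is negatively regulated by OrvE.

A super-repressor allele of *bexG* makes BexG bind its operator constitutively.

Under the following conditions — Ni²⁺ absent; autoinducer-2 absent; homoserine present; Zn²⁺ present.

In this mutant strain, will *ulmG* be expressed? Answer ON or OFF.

OFF

Autoinducer-2 is absent, so OrvE is active.
With repressor OrvE bound, *nolA* is not transcribed.
So NolA is not produced.
Homoserine is present, so NerH is inactive.
With no repressor bound, *gorK* is transcribed.
So GorK is produced and active.
BexG is constitutively active in this strain.
With repressor BexG bound, *oxaY* is not transcribed.
So OxaY is not produced.
Ni²⁺ is absent, so KosG is inactive.
Required activator KosG is absent, so *wexC* is not transcribed.
So WexC is not produced.
No activator is available at the *ulmG* promoter, so *ulmG* is not transcribed.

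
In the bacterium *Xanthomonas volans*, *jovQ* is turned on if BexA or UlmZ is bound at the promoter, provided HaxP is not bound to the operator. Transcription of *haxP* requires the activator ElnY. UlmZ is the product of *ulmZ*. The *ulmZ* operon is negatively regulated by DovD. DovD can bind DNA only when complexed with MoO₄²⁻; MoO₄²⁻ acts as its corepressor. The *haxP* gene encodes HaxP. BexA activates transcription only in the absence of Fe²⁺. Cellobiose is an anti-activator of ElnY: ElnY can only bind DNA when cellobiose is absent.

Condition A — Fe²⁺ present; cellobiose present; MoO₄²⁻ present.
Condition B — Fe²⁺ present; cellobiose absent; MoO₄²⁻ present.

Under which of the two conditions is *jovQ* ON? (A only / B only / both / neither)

Condition A:
Fe²⁺ is present, so BexA is inactive.
Cellobiose is present, so ElnY is inactive.
Required activator ElnY is absent, so *haxP* is not transcribed.
So HaxP is not produced.
MoO₄²⁻ is present, so DovD is active.
With repressor DovD bound, *ulmZ* is not transcribed.
So UlmZ is not produced.
No activator is available at the *jovQ* promoter, so *jovQ* is not transcribed.
→ *jovQ* is OFF in A.
Condition B:
Fe²⁺ is present, so BexA is inactive.
Cellobiose is absent, so ElnY is active.
No repressor is bound and ElnY is active, so *haxP* is transcribed.
So HaxP is produced and active.
MoO₄²⁻ is present, so DovD is active.
With repressor DovD bound, *ulmZ* is not transcribed.
So UlmZ is not produced.
With repressor HaxP bound, *jovQ* is not transcribed.
→ *jovQ* is OFF in B.

neither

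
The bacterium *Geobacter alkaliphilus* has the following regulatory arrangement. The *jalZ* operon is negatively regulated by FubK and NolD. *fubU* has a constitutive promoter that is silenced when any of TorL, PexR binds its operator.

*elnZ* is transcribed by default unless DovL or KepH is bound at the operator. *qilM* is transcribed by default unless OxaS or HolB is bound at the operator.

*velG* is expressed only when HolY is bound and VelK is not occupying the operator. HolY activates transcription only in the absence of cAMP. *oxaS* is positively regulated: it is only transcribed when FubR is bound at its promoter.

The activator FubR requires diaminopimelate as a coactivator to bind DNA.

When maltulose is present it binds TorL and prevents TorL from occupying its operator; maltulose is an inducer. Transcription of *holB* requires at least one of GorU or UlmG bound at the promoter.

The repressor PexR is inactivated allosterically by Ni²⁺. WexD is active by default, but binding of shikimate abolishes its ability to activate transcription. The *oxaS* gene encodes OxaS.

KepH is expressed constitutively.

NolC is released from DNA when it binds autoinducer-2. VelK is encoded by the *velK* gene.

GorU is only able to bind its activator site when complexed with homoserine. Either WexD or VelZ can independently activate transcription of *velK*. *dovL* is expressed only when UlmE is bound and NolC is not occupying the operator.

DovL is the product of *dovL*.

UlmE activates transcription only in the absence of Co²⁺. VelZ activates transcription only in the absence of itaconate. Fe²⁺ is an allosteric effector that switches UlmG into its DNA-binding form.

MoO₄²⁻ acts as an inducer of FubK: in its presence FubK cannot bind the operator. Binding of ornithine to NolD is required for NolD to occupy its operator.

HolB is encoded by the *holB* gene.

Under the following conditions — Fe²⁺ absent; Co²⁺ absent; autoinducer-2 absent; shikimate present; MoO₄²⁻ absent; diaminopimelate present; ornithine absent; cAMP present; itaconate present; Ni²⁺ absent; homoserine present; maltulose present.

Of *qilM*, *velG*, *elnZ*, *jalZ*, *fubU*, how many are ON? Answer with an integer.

0

Diaminopimelate is present, so FubR is active.
No repressor is bound and FubR is active, so *oxaS* is transcribed.
So OxaS is produced and active.
Homoserine is present, so GorU is active.
Fe²⁺ is absent, so UlmG is inactive.
Activator GorU is present, so *holB* is transcribed.
So HolB is produced and active.
With repressor OxaS bound, *qilM* is not transcribed.
→ *qilM* is OFF.
Shikimate is present, so WexD is inactive.
Itaconate is present, so VelZ is inactive.
No activator is available at the *velK* promoter, so *velK* is not transcribed.
So VelK is not produced.
cAMP is present, so HolY is inactive.
Required activator HolY is absent, so *velG* is not transcribed.
→ *velG* is OFF.
Autoinducer-2 is absent, so NolC is active.
Co²⁺ is absent, so UlmE is active.
With repressor NolC bound, *dovL* is not transcribed.
So DovL is not produced.
KepH is produced constitutively and is active.
With repressor KepH bound, *elnZ* is not transcribed.
→ *elnZ* is OFF.
MoO₄²⁻ is absent, so FubK is active.
Ornithine is absent, so NolD is inactive.
With repressor FubK bound, *jalZ* is not transcribed.
→ *jalZ* is OFF.
Maltulose is present, so TorL is inactive.
Ni²⁺ is absent, so PexR is active.
With repressor PexR bound, *fubU* is not transcribed.
→ *fubU* is OFF.
0 of the 5 genes are transcribed.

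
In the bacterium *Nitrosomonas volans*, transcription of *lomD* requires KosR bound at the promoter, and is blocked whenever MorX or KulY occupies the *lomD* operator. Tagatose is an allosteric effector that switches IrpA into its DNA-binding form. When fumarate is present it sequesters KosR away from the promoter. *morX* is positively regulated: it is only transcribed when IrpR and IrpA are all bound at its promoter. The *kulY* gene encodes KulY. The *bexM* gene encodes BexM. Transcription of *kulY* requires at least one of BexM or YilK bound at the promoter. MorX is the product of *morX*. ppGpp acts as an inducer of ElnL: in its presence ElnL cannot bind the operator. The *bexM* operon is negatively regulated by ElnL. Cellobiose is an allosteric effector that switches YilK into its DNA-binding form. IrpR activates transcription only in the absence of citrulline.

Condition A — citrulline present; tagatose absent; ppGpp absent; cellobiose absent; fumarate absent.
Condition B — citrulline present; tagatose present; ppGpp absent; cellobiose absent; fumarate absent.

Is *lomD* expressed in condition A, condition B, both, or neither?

both

Condition A:
Citrulline is present, so IrpR is inactive.
Tagatose is absent, so IrpA is inactive.
Required activator IrpR is absent, so *morX* is not transcribed.
So MorX is not produced.
ppGpp is absent, so ElnL is active.
With repressor ElnL bound, *bexM* is not transcribed.
So BexM is not produced.
Cellobiose is absent, so YilK is inactive.
No activator is available at the *kulY* promoter, so *kulY* is not transcribed.
So KulY is not produced.
Fumarate is absent, so KosR is active.
No repressor is bound and KosR is active, so *lomD* is transcribed.
→ *lomD* is ON in A.
Condition B:
Citrulline is present, so IrpR is inactive.
Tagatose is present, so IrpA is active.
Required activator IrpR is absent, so *morX* is not transcribed.
So MorX is not produced.
ppGpp is absent, so ElnL is active.
With repressor ElnL bound, *bexM* is not transcribed.
So BexM is not produced.
Cellobiose is absent, so YilK is inactive.
No activator is available at the *kulY* promoter, so *kulY* is not transcribed.
So KulY is not produced.
Fumarate is absent, so KosR is active.
No repressor is bound and KosR is active, so *lomD* is transcribed.
→ *lomD* is ON in B.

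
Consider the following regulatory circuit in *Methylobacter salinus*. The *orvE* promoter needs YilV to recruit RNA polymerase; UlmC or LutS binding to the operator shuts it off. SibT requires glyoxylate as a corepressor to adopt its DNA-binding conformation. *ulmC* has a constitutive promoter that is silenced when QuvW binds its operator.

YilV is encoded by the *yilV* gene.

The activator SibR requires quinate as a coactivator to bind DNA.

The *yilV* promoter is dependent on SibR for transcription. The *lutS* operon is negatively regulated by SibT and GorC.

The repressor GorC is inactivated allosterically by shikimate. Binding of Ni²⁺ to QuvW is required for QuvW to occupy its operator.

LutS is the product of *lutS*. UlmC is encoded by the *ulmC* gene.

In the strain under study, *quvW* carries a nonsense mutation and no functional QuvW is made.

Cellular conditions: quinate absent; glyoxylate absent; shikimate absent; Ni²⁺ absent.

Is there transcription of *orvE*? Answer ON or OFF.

OFF

Quinate is absent, so SibR is inactive.
Required activator SibR is absent, so *yilV* is not transcribed.
So YilV is not produced.
QuvW is non-functional in this strain, so it has no effect.
With no repressor bound, *ulmC* is transcribed.
So UlmC is produced and active.
Glyoxylate is absent, so SibT is inactive.
Shikimate is absent, so GorC is active.
With repressor GorC bound, *lutS* is not transcribed.
So LutS is not produced.
With repressor UlmC bound, *orvE* is not transcribed.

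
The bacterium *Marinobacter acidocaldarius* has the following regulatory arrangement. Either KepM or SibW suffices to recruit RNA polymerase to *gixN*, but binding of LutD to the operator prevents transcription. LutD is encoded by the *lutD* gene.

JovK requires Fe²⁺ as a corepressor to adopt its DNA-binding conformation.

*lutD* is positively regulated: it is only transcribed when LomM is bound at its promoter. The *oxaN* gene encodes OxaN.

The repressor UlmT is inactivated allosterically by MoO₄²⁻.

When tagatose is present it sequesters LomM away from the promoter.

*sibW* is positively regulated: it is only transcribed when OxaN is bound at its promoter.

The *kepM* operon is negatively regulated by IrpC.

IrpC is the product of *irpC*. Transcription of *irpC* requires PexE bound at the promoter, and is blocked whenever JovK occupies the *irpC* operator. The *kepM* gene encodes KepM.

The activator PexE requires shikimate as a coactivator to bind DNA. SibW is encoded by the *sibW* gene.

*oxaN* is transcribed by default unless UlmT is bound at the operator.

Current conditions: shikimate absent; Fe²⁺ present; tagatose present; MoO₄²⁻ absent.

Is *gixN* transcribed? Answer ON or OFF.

ON

Tagatose is present, so LomM is inactive.
Required activator LomM is absent, so *lutD* is not transcribed.
So LutD is not produced.
Fe²⁺ is present, so JovK is active.
Shikimate is absent, so PexE is inactive.
With repressor JovK bound, *irpC* is not transcribed.
So IrpC is not produced.
With no repressor bound, *kepM* is transcribed.
So KepM is produced and active.
MoO₄²⁻ is absent, so UlmT is active.
With repressor UlmT bound, *oxaN* is not transcribed.
So OxaN is not produced.
Required activator OxaN is absent, so *sibW* is not transcribed.
So SibW is not produced.
Activator KepM is present, so *gixN* is transcribed.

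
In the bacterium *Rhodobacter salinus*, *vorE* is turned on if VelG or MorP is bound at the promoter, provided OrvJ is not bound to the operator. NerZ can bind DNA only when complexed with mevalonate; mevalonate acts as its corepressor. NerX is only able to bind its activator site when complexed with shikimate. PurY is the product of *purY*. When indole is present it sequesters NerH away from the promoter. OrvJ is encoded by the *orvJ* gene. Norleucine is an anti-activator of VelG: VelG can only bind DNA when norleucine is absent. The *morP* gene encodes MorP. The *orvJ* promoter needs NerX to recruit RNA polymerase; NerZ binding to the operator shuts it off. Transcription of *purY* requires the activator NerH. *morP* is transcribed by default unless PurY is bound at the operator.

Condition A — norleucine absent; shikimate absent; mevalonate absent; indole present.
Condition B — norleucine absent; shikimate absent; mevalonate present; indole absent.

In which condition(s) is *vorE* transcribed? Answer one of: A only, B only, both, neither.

Condition A:
Norleucine is absent, so VelG is active.
Shikimate is absent, so NerX is inactive.
Mevalonate is absent, so NerZ is inactive.
Required activator NerX is absent, so *orvJ* is not transcribed.
So OrvJ is not produced.
Indole is present, so NerH is inactive.
Required activator NerH is absent, so *purY* is not transcribed.
So PurY is not produced.
With no repressor bound, *morP* is transcribed.
So MorP is produced and active.
Activator VelG is present, so *vorE* is transcribed.
→ *vorE* is ON in A.
Condition B:
Norleucine is absent, so VelG is active.
Shikimate is absent, so NerX is inactive.
Mevalonate is present, so NerZ is active.
With repressor NerZ bound, *orvJ* is not transcribed.
So OrvJ is not produced.
Indole is absent, so NerH is active.
No repressor is bound and NerH is active, so *purY* is transcribed.
So PurY is produced and active.
With repressor PurY bound, *morP* is not transcribed.
So MorP is not produced.
Activator VelG is present, so *vorE* is transcribed.
→ *vorE* is ON in B.

both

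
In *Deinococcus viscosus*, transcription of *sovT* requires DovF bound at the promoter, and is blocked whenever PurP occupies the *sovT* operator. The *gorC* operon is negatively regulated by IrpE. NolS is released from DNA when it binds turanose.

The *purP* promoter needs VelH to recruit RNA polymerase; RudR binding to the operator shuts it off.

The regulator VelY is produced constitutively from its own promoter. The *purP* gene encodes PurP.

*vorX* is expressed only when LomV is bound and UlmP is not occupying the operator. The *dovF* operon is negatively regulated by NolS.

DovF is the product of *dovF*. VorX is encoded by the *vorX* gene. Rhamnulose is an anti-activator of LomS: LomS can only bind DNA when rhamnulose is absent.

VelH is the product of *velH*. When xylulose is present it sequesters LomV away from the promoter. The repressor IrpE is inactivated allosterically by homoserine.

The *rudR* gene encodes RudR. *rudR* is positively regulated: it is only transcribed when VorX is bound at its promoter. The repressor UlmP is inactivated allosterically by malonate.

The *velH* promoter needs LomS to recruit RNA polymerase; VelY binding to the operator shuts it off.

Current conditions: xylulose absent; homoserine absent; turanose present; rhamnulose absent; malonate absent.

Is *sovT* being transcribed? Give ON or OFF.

ON

Malonate is absent, so UlmP is active.
Xylulose is absent, so LomV is active.
With repressor UlmP bound, *vorX* is not transcribed.
So VorX is not produced.
Required activator VorX is absent, so *rudR* is not transcribed.
So RudR is not produced.
Rhamnulose is absent, so LomS is active.
VelY is produced constitutively and is active.
With repressor VelY bound, *velH* is not transcribed.
So VelH is not produced.
Required activator VelH is absent, so *purP* is not transcribed.
So PurP is not produced.
Turanose is present, so NolS is inactive.
With no repressor bound, *dovF* is transcribed.
So DovF is produced and active.
No repressor is bound and DovF is active, so *sovT* is transcribed.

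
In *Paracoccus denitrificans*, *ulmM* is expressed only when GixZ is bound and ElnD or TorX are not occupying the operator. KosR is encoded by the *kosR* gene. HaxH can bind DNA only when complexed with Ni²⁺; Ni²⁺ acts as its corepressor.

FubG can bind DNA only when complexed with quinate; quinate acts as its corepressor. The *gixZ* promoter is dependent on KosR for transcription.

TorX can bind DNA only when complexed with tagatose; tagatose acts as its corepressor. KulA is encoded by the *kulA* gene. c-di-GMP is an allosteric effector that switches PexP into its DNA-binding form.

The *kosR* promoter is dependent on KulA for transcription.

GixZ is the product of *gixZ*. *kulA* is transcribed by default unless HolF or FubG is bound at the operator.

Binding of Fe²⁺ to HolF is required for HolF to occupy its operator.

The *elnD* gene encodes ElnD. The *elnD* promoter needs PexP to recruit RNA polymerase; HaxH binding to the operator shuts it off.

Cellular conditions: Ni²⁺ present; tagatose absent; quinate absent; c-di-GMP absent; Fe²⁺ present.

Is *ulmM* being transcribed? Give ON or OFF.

OFF

Fe²⁺ is present, so HolF is active.
Quinate is absent, so FubG is inactive.
With repressor HolF bound, *kulA* is not transcribed.
So KulA is not produced.
Required activator KulA is absent, so *kosR* is not transcribed.
So KosR is not produced.
Required activator KosR is absent, so *gixZ* is not transcribed.
So GixZ is not produced.
Ni²⁺ is present, so HaxH is active.
c-di-GMP is absent, so PexP is inactive.
With repressor HaxH bound, *elnD* is not transcribed.
So ElnD is not produced.
Tagatose is absent, so TorX is inactive.
Required activator GixZ is absent, so *ulmM* is not transcribed.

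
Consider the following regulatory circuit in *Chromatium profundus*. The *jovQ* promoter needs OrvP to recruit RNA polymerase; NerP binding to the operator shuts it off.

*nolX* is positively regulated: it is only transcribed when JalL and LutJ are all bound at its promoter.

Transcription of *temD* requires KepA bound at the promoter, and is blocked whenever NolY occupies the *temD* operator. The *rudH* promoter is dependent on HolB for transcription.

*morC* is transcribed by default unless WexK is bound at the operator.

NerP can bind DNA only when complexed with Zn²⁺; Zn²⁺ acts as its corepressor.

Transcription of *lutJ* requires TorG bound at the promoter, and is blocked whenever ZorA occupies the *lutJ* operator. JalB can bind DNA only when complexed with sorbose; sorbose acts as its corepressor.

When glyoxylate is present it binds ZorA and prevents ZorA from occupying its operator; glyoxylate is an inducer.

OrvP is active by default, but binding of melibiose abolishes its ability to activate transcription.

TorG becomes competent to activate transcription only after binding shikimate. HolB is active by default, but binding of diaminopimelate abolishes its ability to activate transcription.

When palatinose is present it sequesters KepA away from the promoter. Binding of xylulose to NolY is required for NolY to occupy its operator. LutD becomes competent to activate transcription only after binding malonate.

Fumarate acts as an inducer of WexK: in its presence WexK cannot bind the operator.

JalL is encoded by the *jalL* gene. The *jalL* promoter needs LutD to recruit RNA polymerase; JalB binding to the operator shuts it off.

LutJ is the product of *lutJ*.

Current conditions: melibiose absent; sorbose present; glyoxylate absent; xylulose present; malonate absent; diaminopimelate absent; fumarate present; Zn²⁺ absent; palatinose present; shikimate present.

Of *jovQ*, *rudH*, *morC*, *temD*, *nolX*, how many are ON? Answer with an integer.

3

Melibiose is absent, so OrvP is active.
Zn²⁺ is absent, so NerP is inactive.
No repressor is bound and OrvP is active, so *jovQ* is transcribed.
→ *jovQ* is ON.
Diaminopimelate is absent, so HolB is active.
No repressor is bound and HolB is active, so *rudH* is transcribed.
→ *rudH* is ON.
Fumarate is present, so WexK is inactive.
With no repressor bound, *morC* is transcribed.
→ *morC* is ON.
Xylulose is present, so NolY is active.
Palatinose is present, so KepA is inactive.
With repressor NolY bound, *temD* is not transcribed.
→ *temD* is OFF.
Malonate is absent, so LutD is inactive.
Sorbose is present, so JalB is active.
With repressor JalB bound, *jalL* is not transcribed.
So JalL is not produced.
Glyoxylate is absent, so ZorA is active.
Shikimate is present, so TorG is active.
With repressor ZorA bound, *lutJ* is not transcribed.
So LutJ is not produced.
Required activator JalL is absent, so *nolX* is not transcribed.
→ *nolX* is OFF.
3 of the 5 genes are transcribed.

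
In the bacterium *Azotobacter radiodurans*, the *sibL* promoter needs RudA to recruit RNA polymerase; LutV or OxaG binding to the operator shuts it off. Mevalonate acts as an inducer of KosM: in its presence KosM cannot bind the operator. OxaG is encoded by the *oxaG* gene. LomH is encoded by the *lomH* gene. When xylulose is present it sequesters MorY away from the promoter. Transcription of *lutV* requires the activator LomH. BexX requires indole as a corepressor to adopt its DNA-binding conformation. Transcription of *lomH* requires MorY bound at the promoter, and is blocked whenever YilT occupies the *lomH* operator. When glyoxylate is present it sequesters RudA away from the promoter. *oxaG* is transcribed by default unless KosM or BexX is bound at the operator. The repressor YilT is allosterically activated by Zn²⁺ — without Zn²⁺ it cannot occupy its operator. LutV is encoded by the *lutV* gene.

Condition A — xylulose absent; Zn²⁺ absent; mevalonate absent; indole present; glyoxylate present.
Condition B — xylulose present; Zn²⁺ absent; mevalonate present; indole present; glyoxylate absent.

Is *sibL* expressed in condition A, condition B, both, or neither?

B only

Condition A:
Xylulose is absent, so MorY is active.
Zn²⁺ is absent, so YilT is inactive.
No repressor is bound and MorY is active, so *lomH* is transcribed.
So LomH is produced and active.
No repressor is bound and LomH is active, so *lutV* is transcribed.
So LutV is produced and active.
Mevalonate is absent, so KosM is active.
Indole is present, so BexX is active.
With repressor KosM bound, *oxaG* is not transcribed.
So OxaG is not produced.
Glyoxylate is present, so RudA is inactive.
With repressor LutV bound, *sibL* is not transcribed.
→ *sibL* is OFF in A.
Condition B:
Xylulose is present, so MorY is inactive.
Zn²⁺ is absent, so YilT is inactive.
Required activator MorY is absent, so *lomH* is not transcribed.
So LomH is not produced.
Required activator LomH is absent, so *lutV* is not transcribed.
So LutV is not produced.
Mevalonate is present, so KosM is inactive.
Indole is present, so BexX is active.
With repressor BexX bound, *oxaG* is not transcribed.
So OxaG is not produced.
Glyoxylate is absent, so RudA is active.
No repressor is bound and RudA is active, so *sibL* is transcribed.
→ *sibL* is ON in B.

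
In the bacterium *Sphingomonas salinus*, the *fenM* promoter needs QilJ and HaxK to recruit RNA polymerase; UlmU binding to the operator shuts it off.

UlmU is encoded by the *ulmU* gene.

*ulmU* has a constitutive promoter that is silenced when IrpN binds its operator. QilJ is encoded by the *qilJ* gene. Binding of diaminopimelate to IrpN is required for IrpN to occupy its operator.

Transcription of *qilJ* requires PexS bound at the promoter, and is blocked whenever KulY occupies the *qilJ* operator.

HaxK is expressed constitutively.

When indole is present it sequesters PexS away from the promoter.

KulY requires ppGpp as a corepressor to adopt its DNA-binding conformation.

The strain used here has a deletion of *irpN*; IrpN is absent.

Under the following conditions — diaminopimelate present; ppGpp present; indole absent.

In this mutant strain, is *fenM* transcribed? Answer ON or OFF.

OFF

IrpN is non-functional in this strain, so it has no effect.
With no repressor bound, *ulmU* is transcribed.
So UlmU is produced and active.
ppGpp is present, so KulY is active.
Indole is absent, so PexS is active.
With repressor KulY bound, *qilJ* is not transcribed.
So QilJ is not produced.
HaxK is produced constitutively and is active.
With repressor UlmU bound, *fenM* is not transcribed.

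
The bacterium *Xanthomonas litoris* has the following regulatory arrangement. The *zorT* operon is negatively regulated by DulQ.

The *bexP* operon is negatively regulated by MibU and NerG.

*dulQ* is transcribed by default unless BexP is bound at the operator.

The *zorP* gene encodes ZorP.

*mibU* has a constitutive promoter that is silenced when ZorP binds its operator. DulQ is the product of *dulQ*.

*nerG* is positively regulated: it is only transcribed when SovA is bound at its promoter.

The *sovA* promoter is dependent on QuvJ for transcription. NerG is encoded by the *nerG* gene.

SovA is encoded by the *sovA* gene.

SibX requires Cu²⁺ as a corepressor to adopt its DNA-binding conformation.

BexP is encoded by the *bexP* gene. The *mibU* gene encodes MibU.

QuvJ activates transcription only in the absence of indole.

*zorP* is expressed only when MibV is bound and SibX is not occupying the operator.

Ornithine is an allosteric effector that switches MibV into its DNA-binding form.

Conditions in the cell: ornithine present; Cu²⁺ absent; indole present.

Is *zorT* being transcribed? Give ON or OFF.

Cu²⁺ is absent, so SibX is inactive.
Ornithine is present, so MibV is active.
No repressor is bound and MibV is active, so *zorP* is transcribed.
So ZorP is produced and active.
With repressor ZorP bound, *mibU* is not transcribed.
So MibU is not produced.
Indole is present, so QuvJ is inactive.
Required activator QuvJ is absent, so *sovA* is not transcribed.
So SovA is not produced.
Required activator SovA is absent, so *nerG* is not transcribed.
So NerG is not produced.
With no repressor bound, *bexP* is transcribed.
So BexP is produced and active.
With repressor BexP bound, *dulQ* is not transcribed.
So DulQ is not produced.
With no repressor bound, *zorT* is transcribed.

ON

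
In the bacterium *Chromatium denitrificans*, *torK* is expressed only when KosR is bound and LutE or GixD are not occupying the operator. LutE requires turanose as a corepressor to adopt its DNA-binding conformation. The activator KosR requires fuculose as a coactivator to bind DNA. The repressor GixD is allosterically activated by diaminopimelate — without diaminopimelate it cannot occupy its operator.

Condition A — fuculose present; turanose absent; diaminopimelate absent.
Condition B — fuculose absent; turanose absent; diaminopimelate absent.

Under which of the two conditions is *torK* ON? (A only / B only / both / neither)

A only

Condition A:
Fuculose is present, so KosR is active.
Turanose is absent, so LutE is inactive.
Diaminopimelate is absent, so GixD is inactive.
No repressor is bound and KosR is active, so *torK* is transcribed.
→ *torK* is ON in A.
Condition B:
Fuculose is absent, so KosR is inactive.
Turanose is absent, so LutE is inactive.
Diaminopimelate is absent, so GixD is inactive.
Required activator KosR is absent, so *torK* is not transcribed.
→ *torK* is OFF in B.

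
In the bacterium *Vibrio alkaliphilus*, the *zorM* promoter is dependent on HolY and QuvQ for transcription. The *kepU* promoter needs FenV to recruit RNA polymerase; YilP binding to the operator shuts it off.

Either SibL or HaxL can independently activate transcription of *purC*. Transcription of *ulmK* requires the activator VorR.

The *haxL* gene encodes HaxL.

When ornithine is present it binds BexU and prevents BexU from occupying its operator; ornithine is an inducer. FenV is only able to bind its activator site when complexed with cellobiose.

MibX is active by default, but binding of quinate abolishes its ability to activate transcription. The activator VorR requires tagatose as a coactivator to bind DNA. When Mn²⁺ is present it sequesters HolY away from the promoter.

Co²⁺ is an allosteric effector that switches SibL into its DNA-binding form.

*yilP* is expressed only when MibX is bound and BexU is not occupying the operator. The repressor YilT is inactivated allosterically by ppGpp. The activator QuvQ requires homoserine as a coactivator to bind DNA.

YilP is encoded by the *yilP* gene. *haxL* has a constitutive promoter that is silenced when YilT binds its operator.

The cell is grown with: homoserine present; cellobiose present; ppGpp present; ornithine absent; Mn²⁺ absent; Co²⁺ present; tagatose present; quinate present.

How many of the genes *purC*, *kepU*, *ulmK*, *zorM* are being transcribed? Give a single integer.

Co²⁺ is present, so SibL is active.
ppGpp is present, so YilT is inactive.
With no repressor bound, *haxL* is transcribed.
So HaxL is produced and active.
Activator SibL is present, so *purC* is transcribed.
→ *purC* is ON.
Quinate is present, so MibX is inactive.
Ornithine is absent, so BexU is active.
With repressor BexU bound, *yilP* is not transcribed.
So YilP is not produced.
Cellobiose is present, so FenV is active.
No repressor is bound and FenV is active, so *kepU* is transcribed.
→ *kepU* is ON.
Tagatose is present, so VorR is active.
No repressor is bound and VorR is active, so *ulmK* is transcribed.
→ *ulmK* is ON.
Mn²⁺ is absent, so HolY is active.
Homoserine is present, so QuvQ is active.
No repressor is bound and HolY and QuvQ are active, so *zorM* is transcribed.
→ *zorM* is ON.
4 of the 4 genes are transcribed.

4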